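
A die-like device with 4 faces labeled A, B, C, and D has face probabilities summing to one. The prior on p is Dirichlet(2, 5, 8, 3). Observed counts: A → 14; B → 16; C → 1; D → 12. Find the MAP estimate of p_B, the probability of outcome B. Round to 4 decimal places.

MAP estimate of p_B = 0.3509

The posterior is Dirichlet(αᵢ + nᵢ) = Dirichlet(16, 21, 9, 15).
For a Dirichlet(a₁,…,a_K) with all aᵢ > 1, the mode has j-th component (aⱼ − 1)/(Σaᵢ − K).
Here Σaᵢ = 61 and K = 4, so p_B = (21 − 1)/(61 − 4) = 20/57 ≈ 0.3509.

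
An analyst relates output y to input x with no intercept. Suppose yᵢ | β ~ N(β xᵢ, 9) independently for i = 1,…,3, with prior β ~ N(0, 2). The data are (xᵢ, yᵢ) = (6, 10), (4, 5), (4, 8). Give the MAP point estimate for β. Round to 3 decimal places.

β̂_MAP = 1.545

log p(β | y) = −Σ(yᵢ − βxᵢ)²/(2·9) − β²/(2·2) + const.
Setting the derivative to zero: Σxᵢ(yᵢ − βxᵢ)/9 − β/2 = 0, so β = Σxᵢyᵢ / (Σxᵢ² + σ²/τ²).
Σxᵢyᵢ = 6·10 + 4·5 + 4·8 = 112; Σxᵢ² = 68; σ²/τ² = 4.5.
β̂_MAP = 112 / (68 + 4.5) = 112/72.5 ≈ 1.545.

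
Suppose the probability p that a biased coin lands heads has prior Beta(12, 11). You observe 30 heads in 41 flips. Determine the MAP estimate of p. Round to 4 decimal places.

Prior: Beta(12, 11).
Data: 30 successes in 41 trials. The binomial likelihood contributes p^30(1−p)^11, so the posterior is Beta(12+30, 11+11) = Beta(42, 22).
For Beta(a, b) with a, b > 1 the mode is (a−1)/(a+b−2) = 41/62 ≈ 0.6613.

p̂_MAP = 0.6613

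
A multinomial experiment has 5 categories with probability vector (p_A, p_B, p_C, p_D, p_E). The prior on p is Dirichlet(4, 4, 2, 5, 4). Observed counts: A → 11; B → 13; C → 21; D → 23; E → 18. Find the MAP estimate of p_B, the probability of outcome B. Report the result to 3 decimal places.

The posterior is Dirichlet(αᵢ + nᵢ) = Dirichlet(15, 17, 23, 28, 22).
For a Dirichlet(a₁,…,a_K) with all aᵢ > 1, the mode has j-th component (aⱼ − 1)/(Σaᵢ − K).
Here Σaᵢ = 105 and K = 5, so p_B = (17 − 1)/(105 − 5) = 16/100 ≈ 0.160.

MAP estimate of p_B = 0.160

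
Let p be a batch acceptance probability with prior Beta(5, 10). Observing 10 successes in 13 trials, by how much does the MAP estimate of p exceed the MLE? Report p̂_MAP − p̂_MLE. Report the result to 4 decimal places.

MAP − MLE = -0.2308

Posterior is Beta(15, 13); MAP = (15−1)/(28−2) = 14/26 ≈ 0.53846.
MLE ignores the prior: p̂_MLE = k/n = 10/13 ≈ 0.76923.
Difference = 14/26 − 10/13 = -3/13 ≈ -0.2308.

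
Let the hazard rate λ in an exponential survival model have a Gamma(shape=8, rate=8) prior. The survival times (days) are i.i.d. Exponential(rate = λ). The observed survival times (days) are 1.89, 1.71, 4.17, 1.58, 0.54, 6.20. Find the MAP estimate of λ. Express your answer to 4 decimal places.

λ̂_MAP = 0.5396

The Exponential(rate=λ) likelihood is ∝ λ^n e^(−λΣtᵢ). Here n = 6 and Σtᵢ = 1.89 + 1.71 + 4.17 + 1.58 + 0.54 + 6.20 = 16.09.
Posterior ∝ λ^7e^(−8λ) · λ^6e^(−16.09λ) = λ^13e^(−24.09λ), i.e. Gamma(14, 24.09).
Mode = (a−1)/b = 13/24.09 ≈ 0.5396.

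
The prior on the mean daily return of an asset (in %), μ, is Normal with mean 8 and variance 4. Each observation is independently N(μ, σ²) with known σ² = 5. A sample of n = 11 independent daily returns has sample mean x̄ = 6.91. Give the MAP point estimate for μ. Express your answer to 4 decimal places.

μ̂_MAP = 7.0212

n = 11, x̄ = 6.91.
For a Normal prior and Normal likelihood with known variance, the posterior is Normal; its mode equals its mean, the precision-weighted average.
Prior precision 1/σ₀² = 1/4 = 0.25; data precision n/σ² = 11/5 = 2.2.
μ̂ = (0.25·8 + 2.2·6.91) / (0.25 + 2.2) = 17.202/2.45 = 8601/1225 ≈ 7.0212.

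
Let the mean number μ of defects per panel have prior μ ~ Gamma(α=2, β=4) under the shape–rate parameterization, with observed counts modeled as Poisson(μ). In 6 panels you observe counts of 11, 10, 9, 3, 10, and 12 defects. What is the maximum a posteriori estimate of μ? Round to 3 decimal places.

Σxᵢ = 11+10+9+3+10+12 = 55, with n = 6.
Posterior ∝ μe^(−4μ) · μ^55e^(−6μ) = μ^56e^(−10μ), i.e. Gamma(shape=57, rate=10).
The mode of a Gamma(a, b) with a ≥ 1 (shape–rate) is (a−1)/b = 56/10 ≈ 5.600.

μ̂_MAP = 5.600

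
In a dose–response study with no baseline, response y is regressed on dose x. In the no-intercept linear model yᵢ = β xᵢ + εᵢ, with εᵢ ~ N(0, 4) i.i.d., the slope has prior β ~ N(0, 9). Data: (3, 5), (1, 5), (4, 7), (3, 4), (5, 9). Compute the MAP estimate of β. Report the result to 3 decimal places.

β̂_MAP = 1.737

log p(β | y) = −Σ(yᵢ − βxᵢ)²/(2·4) − β²/(2·9) + const.
Setting the derivative to zero: Σxᵢ(yᵢ − βxᵢ)/4 − β/9 = 0, so β = Σxᵢyᵢ / (Σxᵢ² + σ²/τ²).
Σxᵢyᵢ = 3·5 + 1·5 + 4·7 + 3·4 + 5·9 = 105; Σxᵢ² = 60; σ²/τ² = 4/9.
β̂_MAP = 105 / (60 + 4/9) = 105/(544/9) = 945/544 ≈ 1.737.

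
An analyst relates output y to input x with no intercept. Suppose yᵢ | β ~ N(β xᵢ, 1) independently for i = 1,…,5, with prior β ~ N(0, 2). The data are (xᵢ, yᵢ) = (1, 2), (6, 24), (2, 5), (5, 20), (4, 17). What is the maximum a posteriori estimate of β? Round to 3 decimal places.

β̂_MAP = 3.927

log p(β | y) = −Σ(yᵢ − βxᵢ)²/(2·1) − β²/(2·2) + const.
Setting the derivative to zero: Σxᵢ(yᵢ − βxᵢ)/1 − β/2 = 0, so β = Σxᵢyᵢ / (Σxᵢ² + σ²/τ²).
Σxᵢyᵢ = 1·2 + 6·24 + 2·5 + 5·20 + 4·17 = 324; Σxᵢ² = 82; σ²/τ² = 0.5.
β̂_MAP = 324 / (82 + 0.5) = 324/82.5 ≈ 3.927.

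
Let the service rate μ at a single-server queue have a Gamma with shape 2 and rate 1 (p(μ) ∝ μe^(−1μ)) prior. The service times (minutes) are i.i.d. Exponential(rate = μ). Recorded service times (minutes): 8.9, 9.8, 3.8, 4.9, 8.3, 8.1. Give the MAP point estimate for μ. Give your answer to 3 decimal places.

The Exponential(rate=μ) likelihood is ∝ μ^n e^(−μΣtᵢ). Here n = 6 and Σtᵢ = 8.9 + 9.8 + 3.8 + 4.9 + 8.3 + 8.1 = 43.8.
Posterior ∝ μe^(−1μ) · μ^6e^(−43.8μ) = μ^7e^(−44.8μ), i.e. Gamma(8, 44.8).
Mode = (a−1)/b = 7/44.8 ≈ 0.156.

μ̂_MAP = 0.156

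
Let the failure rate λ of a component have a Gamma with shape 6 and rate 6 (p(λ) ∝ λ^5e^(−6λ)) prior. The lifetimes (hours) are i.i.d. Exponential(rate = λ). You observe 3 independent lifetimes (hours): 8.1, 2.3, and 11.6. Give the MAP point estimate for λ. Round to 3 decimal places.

The Exponential(rate=λ) likelihood is ∝ λ^n e^(−λΣtᵢ). Here n = 3 and Σtᵢ = 8.1 + 2.3 + 11.6 = 22.
Posterior ∝ λ^5e^(−6λ) · λ^3e^(−22λ) = λ^8e^(−28λ), i.e. Gamma(9, 28).
Mode = (a−1)/b = 8/28 ≈ 0.286.

λ̂_MAP = 0.286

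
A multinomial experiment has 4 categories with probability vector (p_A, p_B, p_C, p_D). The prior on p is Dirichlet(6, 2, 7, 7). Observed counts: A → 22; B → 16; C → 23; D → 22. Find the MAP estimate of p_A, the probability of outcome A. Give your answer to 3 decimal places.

MAP estimate of p_A = 0.267

The posterior is Dirichlet(αᵢ + nᵢ) = Dirichlet(28, 18, 30, 29).
For a Dirichlet(a₁,…,a_K) with all aᵢ > 1, the mode has j-th component (aⱼ − 1)/(Σaᵢ − K).
Here Σaᵢ = 105 and K = 4, so p_A = (28 − 1)/(105 − 4) = 27/101 ≈ 0.267.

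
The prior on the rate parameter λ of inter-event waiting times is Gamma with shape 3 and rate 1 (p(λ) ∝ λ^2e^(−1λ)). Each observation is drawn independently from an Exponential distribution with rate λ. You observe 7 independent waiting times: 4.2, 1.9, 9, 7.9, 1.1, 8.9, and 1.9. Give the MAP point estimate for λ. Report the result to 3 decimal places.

The Exponential(rate=λ) likelihood is ∝ λ^n e^(−λΣtᵢ). Here n = 7 and Σtᵢ = 4.2 + 1.9 + 9 + 7.9 + 1.1 + 8.9 + 1.9 = 34.9.
Posterior ∝ λ^2e^(−1λ) · λ^7e^(−34.9λ) = λ^9e^(−35.9λ), i.e. Gamma(10, 35.9).
Mode = (a−1)/b = 9/35.9 ≈ 0.251.

λ̂_MAP = 0.251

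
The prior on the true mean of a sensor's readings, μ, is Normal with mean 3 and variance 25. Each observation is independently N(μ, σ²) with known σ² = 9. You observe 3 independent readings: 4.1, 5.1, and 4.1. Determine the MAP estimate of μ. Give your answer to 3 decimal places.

n = 3; x̄ = (4.1 + 5.1 + 4.1)/3 = 13.3/3 = 133/30 ≈ 4.4333.
For a Normal prior and Normal likelihood with known variance, the posterior is Normal; its mode equals its mean, the precision-weighted average.
Prior precision 1/σ₀² = 1/25 = 0.04; data precision n/σ² = 3/9 = 1/3.
μ̂ = (0.04·3 + (1/3)·(133/30)) / (0.04 + 1/3) = (719/450)/(28/75) = 719/168 ≈ 4.280.

μ̂_MAP = 4.280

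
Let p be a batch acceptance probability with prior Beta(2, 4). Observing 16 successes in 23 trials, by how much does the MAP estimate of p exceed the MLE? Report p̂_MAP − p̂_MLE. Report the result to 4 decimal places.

MAP − MLE = -0.0660

Posterior is Beta(18, 11); MAP = (18−1)/(29−2) = 17/27 ≈ 0.62963.
MLE ignores the prior: p̂_MLE = k/n = 16/23 ≈ 0.69565.
Difference = 17/27 − 16/23 = -41/621 ≈ -0.0660.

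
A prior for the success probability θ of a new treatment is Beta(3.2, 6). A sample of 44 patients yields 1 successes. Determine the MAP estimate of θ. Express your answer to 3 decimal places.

Prior: Beta(3.2, 6).
Data: 1 success in 44 trials. The binomial likelihood contributes θ(1−θ)^43, so the posterior is Beta(3.2+1, 6+43) = Beta(4.2, 49).
For Beta(a, b) with a, b > 1 the mode is (a−1)/(a+b−2) = 3.2/51.2 ≈ 0.063.

θ̂_MAP = 0.063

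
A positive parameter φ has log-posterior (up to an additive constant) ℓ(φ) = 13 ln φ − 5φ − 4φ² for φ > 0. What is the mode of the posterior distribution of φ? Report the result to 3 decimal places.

ℓ'(φ) = 13/φ − 5 − 8φ. Setting this to zero and multiplying by φ: 8φ² + 5φ − 13 = 0.
φ = (−5 + √(5² + 4·8·13)) / (2·8) = (−5 + √441) / 16 = (−5 + 21)/16 = 1.
ℓ''(φ) = −13/φ² − 8 < 0, confirming a maximum.

φ̂_MAP = 1.000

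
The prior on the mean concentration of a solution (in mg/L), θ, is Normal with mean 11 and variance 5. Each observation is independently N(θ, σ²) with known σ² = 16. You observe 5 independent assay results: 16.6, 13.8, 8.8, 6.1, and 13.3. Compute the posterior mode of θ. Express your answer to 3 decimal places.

n = 5; x̄ = (16.6 + 13.8 + 8.8 + 6.1 + 13.3)/5 = 58.6/5 = 11.72.
For a Normal prior and Normal likelihood with known variance, the posterior is Normal; its mode equals its mean, the precision-weighted average.
Prior precision 1/σ₀² = 1/5 = 0.2; data precision n/σ² = 5/16 = 0.3125.
θ̂ = (0.2·11 + 0.3125·11.72) / (0.2 + 0.3125) = 5.8625/0.5125 = 469/41 ≈ 11.439.

θ̂_MAP = 11.439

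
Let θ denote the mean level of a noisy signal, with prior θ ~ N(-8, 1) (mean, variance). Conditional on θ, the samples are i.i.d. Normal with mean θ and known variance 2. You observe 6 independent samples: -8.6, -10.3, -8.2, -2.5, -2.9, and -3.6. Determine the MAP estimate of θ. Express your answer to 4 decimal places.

n = 6; x̄ = ((-8.6) + (-10.3) + (-8.2) + (-2.5) + (-2.9) + (-3.6))/6 = -36.1/6 = -361/60 ≈ -6.0167.
For a Normal prior and Normal likelihood with known variance, the posterior is Normal; its mode equals its mean, the precision-weighted average.
Prior precision 1/σ₀² = 1/1 = 1; data precision n/σ² = 6/2 = 3.
θ̂ = (1·(-8) + 3·(-361/60)) / (1 + 3) = (-26.05)/4 = -6.5125.

θ̂_MAP = -6.5125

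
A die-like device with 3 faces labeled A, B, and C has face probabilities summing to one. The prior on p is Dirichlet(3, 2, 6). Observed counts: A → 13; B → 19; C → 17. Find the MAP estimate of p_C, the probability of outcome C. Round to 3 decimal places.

The posterior is Dirichlet(αᵢ + nᵢ) = Dirichlet(16, 21, 23).
For a Dirichlet(a₁,…,a_K) with all aᵢ > 1, the mode has j-th component (aⱼ − 1)/(Σaᵢ − K).
Here Σaᵢ = 60 and K = 3, so p_C = (23 − 1)/(60 − 3) = 22/57 ≈ 0.386.

MAP estimate of p_C = 0.386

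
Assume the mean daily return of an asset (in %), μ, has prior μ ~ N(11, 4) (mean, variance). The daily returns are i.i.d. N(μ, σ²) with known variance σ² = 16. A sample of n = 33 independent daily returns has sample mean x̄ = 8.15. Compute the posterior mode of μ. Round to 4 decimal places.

μ̂_MAP = 8.4581

n = 33, x̄ = 8.15.
For a Normal prior and Normal likelihood with known variance, the posterior is Normal; its mode equals its mean, the precision-weighted average.
Prior precision 1/σ₀² = 1/4 = 0.25; data precision n/σ² = 33/16 = 2.0625.
μ̂ = (0.25·11 + 2.0625·8.15) / (0.25 + 2.0625) = 19.559375/2.3125 = 6259/740 ≈ 8.4581.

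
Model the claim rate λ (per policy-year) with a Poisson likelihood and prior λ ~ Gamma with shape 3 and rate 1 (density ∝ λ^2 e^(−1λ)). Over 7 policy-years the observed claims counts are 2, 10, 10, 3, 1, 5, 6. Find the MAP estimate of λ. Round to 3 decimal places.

λ̂_MAP = 4.875

Σxᵢ = 2+10+10+3+1+5+6 = 37, with n = 7.
Posterior ∝ λ^2e^(−1λ) · λ^37e^(−7λ) = λ^39e^(−8λ), i.e. Gamma(shape=40, rate=8).
The mode of a Gamma(a, b) with a ≥ 1 (shape–rate) is (a−1)/b = 39/8 ≈ 4.875.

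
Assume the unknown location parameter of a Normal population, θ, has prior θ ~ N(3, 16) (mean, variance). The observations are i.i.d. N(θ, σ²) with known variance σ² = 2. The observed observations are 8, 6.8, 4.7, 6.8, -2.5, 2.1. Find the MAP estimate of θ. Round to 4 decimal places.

n = 6; x̄ = (8 + 6.8 + 4.7 + 6.8 + (-2.5) + 2.1)/6 = 25.9/6 = 259/60 ≈ 4.3167.
For a Normal prior and Normal likelihood with known variance, the posterior is Normal; its mode equals its mean, the precision-weighted average.
Prior precision 1/σ₀² = 1/16 = 0.0625; data precision n/σ² = 6/2 = 3.
θ̂ = (0.0625·3 + 3·(259/60)) / (0.0625 + 3) = 13.1375/3.0625 = 1051/245 ≈ 4.2898.

θ̂_MAP = 4.2898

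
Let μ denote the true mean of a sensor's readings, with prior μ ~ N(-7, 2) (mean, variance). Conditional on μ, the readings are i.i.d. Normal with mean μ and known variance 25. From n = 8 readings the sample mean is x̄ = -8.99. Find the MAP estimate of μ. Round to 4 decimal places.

μ̂_MAP = -7.7766

n = 8, x̄ = -8.99.
For a Normal prior and Normal likelihood with known variance, the posterior is Normal; its mode equals its mean, the precision-weighted average.
Prior precision 1/σ₀² = 1/2 = 0.5; data precision n/σ² = 8/25 = 0.32.
μ̂ = (0.5·(-7) + 0.32·(-8.99)) / (0.5 + 0.32) = (-6.3768)/0.82 = -7971/1025 ≈ -7.7766.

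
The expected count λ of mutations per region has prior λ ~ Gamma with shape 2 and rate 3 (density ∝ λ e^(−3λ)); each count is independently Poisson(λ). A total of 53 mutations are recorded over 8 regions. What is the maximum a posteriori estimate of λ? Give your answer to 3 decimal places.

Σxᵢ = 53, n = 8.
Posterior ∝ λe^(−3λ) · λ^53e^(−8λ) = λ^54e^(−11λ), i.e. Gamma(shape=55, rate=11).
The mode of a Gamma(a, b) with a ≥ 1 (shape–rate) is (a−1)/b = 54/11 ≈ 4.909.

λ̂_MAP = 4.909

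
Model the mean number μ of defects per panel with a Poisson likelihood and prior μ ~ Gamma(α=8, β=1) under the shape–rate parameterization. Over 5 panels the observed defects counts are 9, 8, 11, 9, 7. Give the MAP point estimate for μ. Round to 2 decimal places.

Σxᵢ = 9+8+11+9+7 = 44, with n = 5.
Posterior ∝ μ^7e^(−1μ) · μ^44e^(−5μ) = μ^51e^(−6μ), i.e. Gamma(shape=52, rate=6).
The mode of a Gamma(a, b) with a ≥ 1 (shape–rate) is (a−1)/b = 51/6 ≈ 8.50.

μ̂_MAP = 8.50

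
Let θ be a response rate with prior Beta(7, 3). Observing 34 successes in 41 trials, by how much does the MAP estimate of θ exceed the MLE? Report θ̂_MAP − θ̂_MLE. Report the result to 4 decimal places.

Posterior is Beta(41, 10); MAP = (41−1)/(51−2) = 40/49 ≈ 0.81633.
MLE ignores the prior: θ̂_MLE = k/n = 34/41 ≈ 0.82927.
Difference = 40/49 − 34/41 = -26/2009 ≈ -0.0129.

MAP − MLE = -0.0129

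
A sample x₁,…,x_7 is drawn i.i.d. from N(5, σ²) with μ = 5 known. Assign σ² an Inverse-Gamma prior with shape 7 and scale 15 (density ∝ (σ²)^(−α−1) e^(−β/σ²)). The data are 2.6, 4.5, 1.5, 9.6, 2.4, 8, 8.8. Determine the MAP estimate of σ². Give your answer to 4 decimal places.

Sum of squared deviations about the known mean: SS = (2.6−5)² + (4.5−5)² + (1.5−5)² + (9.6−5)² + (2.4−5)² + (8−5)² + (8.8−5)² = 69.62.
The Normal likelihood contributes (σ²)^(−n/2) exp(−SS/(2σ²)), so the posterior is Inverse-Gamma(α + n/2, β + SS/2) = Inverse-Gamma(10.5, 49.81).
The mode of Inverse-Gamma(a, b) is b/(a+1) = 49.81/11.5 ≈ 4.3313.

σ̂²_MAP = 4.3313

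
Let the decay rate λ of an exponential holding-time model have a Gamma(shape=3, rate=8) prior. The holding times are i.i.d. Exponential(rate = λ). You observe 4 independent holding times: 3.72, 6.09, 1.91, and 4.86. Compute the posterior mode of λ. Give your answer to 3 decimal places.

The Exponential(rate=λ) likelihood is ∝ λ^n e^(−λΣtᵢ). Here n = 4 and Σtᵢ = 3.72 + 6.09 + 1.91 + 4.86 = 16.58.
Posterior ∝ λ^2e^(−8λ) · λ^4e^(−16.58λ) = λ^6e^(−24.58λ), i.e. Gamma(7, 24.58).
Mode = (a−1)/b = 6/24.58 ≈ 0.244.

λ̂_MAP = 0.244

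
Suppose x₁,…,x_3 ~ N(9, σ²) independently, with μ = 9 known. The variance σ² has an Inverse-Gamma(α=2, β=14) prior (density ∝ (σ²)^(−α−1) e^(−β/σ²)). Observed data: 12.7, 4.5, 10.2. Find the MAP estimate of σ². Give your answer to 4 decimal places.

Sum of squared deviations about the known mean: SS = (12.7−9)² + (4.5−9)² + (10.2−9)² = 35.38.
The Normal likelihood contributes (σ²)^(−n/2) exp(−SS/(2σ²)), so the posterior is Inverse-Gamma(α + n/2, β + SS/2) = Inverse-Gamma(3.5, 31.69).
The mode of Inverse-Gamma(a, b) is b/(a+1) = 31.69/4.5 ≈ 7.0422.

σ̂²_MAP = 7.0422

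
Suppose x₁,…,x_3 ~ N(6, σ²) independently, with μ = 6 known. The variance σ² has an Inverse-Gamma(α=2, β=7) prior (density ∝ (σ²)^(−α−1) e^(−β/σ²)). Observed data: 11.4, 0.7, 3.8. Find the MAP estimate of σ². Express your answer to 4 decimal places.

Sum of squared deviations about the known mean: SS = (11.4−6)² + (0.7−6)² + (3.8−6)² = 62.09.
The Normal likelihood contributes (σ²)^(−n/2) exp(−SS/(2σ²)), so the posterior is Inverse-Gamma(α + n/2, β + SS/2) = Inverse-Gamma(3.5, 38.045).
The mode of Inverse-Gamma(a, b) is b/(a+1) = 38.045/4.5 ≈ 8.4544.

σ̂²_MAP = 8.4544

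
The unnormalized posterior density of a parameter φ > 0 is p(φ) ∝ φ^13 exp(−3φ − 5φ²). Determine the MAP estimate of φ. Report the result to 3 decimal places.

ℓ'(φ) = 13/φ − 3 − 10φ. Setting this to zero and multiplying by φ: 10φ² + 3φ − 13 = 0.
φ = (−3 + √(3² + 4·10·13)) / (2·10) = (−3 + √529) / 20 = (−3 + 23)/20 = 1.
ℓ''(φ) = −13/φ² − 10 < 0, confirming a maximum.

φ̂_MAP = 1.000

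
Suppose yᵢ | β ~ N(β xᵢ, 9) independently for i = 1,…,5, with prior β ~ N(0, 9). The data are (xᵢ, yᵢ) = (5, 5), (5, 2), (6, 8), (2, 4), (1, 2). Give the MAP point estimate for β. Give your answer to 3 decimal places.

β̂_MAP = 1.011

log p(β | y) = −Σ(yᵢ − βxᵢ)²/(2·9) − β²/(2·9) + const.
Setting the derivative to zero: Σxᵢ(yᵢ − βxᵢ)/9 − β/9 = 0, so β = Σxᵢyᵢ / (Σxᵢ² + σ²/τ²).
Σxᵢyᵢ = 5·5 + 5·2 + 6·8 + 2·4 + 1·2 = 93; Σxᵢ² = 91; σ²/τ² = 1.
β̂_MAP = 93 / (91 + 1) = 93/92 ≈ 1.011.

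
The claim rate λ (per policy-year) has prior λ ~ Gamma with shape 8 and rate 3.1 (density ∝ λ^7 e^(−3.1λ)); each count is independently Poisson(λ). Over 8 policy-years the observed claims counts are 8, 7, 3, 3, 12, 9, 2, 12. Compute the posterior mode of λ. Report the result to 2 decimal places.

λ̂_MAP = 5.68

Σxᵢ = 8+7+3+3+12+9+2+12 = 56, with n = 8.
Posterior ∝ λ^7e^(−3.1λ) · λ^56e^(−8λ) = λ^63e^(−11.1λ), i.e. Gamma(shape=64, rate=11.1).
The mode of a Gamma(a, b) with a ≥ 1 (shape–rate) is (a−1)/b = 63/11.1 ≈ 5.68.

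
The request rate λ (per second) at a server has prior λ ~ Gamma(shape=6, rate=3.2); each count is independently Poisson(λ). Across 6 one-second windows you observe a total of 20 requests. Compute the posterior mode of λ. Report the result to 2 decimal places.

λ̂_MAP = 2.72

Σxᵢ = 20, n = 6.
Posterior ∝ λ^5e^(−3.2λ) · λ^20e^(−6λ) = λ^25e^(−9.2λ), i.e. Gamma(shape=26, rate=9.2).
The mode of a Gamma(a, b) with a ≥ 1 (shape–rate) is (a−1)/b = 25/9.2 ≈ 2.72.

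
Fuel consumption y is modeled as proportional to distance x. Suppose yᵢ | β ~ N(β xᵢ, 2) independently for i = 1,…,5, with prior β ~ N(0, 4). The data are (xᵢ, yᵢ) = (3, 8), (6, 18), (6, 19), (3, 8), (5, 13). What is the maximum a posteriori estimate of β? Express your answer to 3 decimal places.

log p(β | y) = −Σ(yᵢ − βxᵢ)²/(2·2) − β²/(2·4) + const.
Setting the derivative to zero: Σxᵢ(yᵢ − βxᵢ)/2 − β/4 = 0, so β = Σxᵢyᵢ / (Σxᵢ² + σ²/τ²).
Σxᵢyᵢ = 3·8 + 6·18 + 6·19 + 3·8 + 5·13 = 335; Σxᵢ² = 115; σ²/τ² = 0.5.
β̂_MAP = 335 / (115 + 0.5) = 335/115.5 ≈ 2.900.

β̂_MAP = 2.900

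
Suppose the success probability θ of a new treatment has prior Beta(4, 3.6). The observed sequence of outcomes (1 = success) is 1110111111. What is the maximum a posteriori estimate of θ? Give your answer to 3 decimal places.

θ̂_MAP = 0.769

Prior: Beta(4, 3.6).
Data: 9 successes in 10 trials (from the sequence). The binomial likelihood contributes θ^9(1−θ)^1, so the posterior is Beta(4+9, 3.6+1) = Beta(13, 4.6).
For Beta(a, b) with a, b > 1 the mode is (a−1)/(a+b−2) = 12/15.6 ≈ 0.769.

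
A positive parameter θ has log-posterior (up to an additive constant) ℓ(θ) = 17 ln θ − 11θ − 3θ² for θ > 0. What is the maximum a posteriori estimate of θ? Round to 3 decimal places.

ℓ'(θ) = 17/θ − 11 − 6θ. Setting this to zero and multiplying by θ: 6θ² + 11θ − 17 = 0.
θ = (−11 + √(11² + 4·6·17)) / (2·6) = (−11 + √529) / 12 = (−11 + 23)/12 = 1.
ℓ''(θ) = −17/θ² − 6 < 0, confirming a maximum.

θ̂_MAP = 1.000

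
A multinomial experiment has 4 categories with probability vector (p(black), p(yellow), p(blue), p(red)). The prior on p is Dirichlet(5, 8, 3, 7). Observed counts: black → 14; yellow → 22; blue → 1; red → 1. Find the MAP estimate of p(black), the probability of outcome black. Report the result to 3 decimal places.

The posterior is Dirichlet(αᵢ + nᵢ) = Dirichlet(19, 30, 4, 8).
For a Dirichlet(a₁,…,a_K) with all aᵢ > 1, the mode has j-th component (aⱼ − 1)/(Σaᵢ − K).
Here Σaᵢ = 61 and K = 4, so p(black) = (19 − 1)/(61 − 4) = 18/57 ≈ 0.316.

MAP estimate of p(black) = 0.316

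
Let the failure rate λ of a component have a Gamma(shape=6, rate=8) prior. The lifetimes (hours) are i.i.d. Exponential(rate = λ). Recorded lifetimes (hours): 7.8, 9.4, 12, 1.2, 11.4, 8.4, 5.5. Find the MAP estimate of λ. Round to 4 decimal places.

λ̂_MAP = 0.1884

The Exponential(rate=λ) likelihood is ∝ λ^n e^(−λΣtᵢ). Here n = 7 and Σtᵢ = 7.8 + 9.4 + 12 + 1.2 + 11.4 + 8.4 + 5.5 = 55.7.
Posterior ∝ λ^5e^(−8λ) · λ^7e^(−55.7λ) = λ^12e^(−63.7λ), i.e. Gamma(13, 63.7).
Mode = (a−1)/b = 12/63.7 ≈ 0.1884.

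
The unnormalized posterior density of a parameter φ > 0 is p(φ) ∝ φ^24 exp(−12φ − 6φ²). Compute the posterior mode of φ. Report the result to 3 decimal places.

φ̂_MAP = 1.000

ℓ'(φ) = 24/φ − 12 − 12φ. Setting this to zero and multiplying by φ: 12φ² + 12φ − 24 = 0.
φ = (−12 + √(12² + 4·12·24)) / (2·12) = (−12 + √1296) / 24 = (−12 + 36)/24 = 1.
ℓ''(φ) = −24/φ² − 12 < 0, confirming a maximum.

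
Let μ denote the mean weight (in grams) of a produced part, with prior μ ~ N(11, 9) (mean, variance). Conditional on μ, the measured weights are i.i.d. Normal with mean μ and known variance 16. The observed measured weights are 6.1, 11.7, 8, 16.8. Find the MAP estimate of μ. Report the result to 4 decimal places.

n = 4; x̄ = (6.1 + 11.7 + 8 + 16.8)/4 = 42.6/4 = 10.65.
For a Normal prior and Normal likelihood with known variance, the posterior is Normal; its mode equals its mean, the precision-weighted average.
Prior precision 1/σ₀² = 1/9; data precision n/σ² = 4/16 = 0.25.
μ̂ = ((1/9)·11 + 0.25·10.65) / (1/9 + 0.25) = (2797/720)/(13/36) = 2797/260 ≈ 10.7577.

μ̂_MAP = 10.7577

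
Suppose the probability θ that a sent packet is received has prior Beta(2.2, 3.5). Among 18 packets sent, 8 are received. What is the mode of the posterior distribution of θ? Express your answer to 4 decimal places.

Prior: Beta(2.2, 3.5).
Data: 8 successes in 18 trials. The binomial likelihood contributes θ^8(1−θ)^10, so the posterior is Beta(2.2+8, 3.5+10) = Beta(10.2, 13.5).
For Beta(a, b) with a, b > 1 the mode is (a−1)/(a+b−2) = 9.2/21.7 ≈ 0.4240.

θ̂_MAP = 0.4240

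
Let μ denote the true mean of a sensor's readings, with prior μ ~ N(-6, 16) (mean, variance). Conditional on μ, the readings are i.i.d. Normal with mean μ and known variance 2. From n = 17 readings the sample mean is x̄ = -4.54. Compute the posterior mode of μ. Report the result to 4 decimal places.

n = 17, x̄ = -4.54.
For a Normal prior and Normal likelihood with known variance, the posterior is Normal; its mode equals its mean, the precision-weighted average.
Prior precision 1/σ₀² = 1/16 = 0.0625; data precision n/σ² = 17/2 = 8.5.
μ̂ = (0.0625·(-6) + 8.5·(-4.54)) / (0.0625 + 8.5) = (-38.965)/8.5625 = -15586/3425 ≈ -4.5507.

μ̂_MAP = -4.5507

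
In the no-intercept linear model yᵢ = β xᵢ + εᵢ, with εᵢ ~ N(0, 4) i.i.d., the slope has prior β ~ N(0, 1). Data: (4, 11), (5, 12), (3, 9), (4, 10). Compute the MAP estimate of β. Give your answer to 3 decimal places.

log p(β | y) = −Σ(yᵢ − βxᵢ)²/(2·4) − β²/(2·1) + const.
Setting the derivative to zero: Σxᵢ(yᵢ − βxᵢ)/4 − β/1 = 0, so β = Σxᵢyᵢ / (Σxᵢ² + σ²/τ²).
Σxᵢyᵢ = 4·11 + 5·12 + 3·9 + 4·10 = 171; Σxᵢ² = 66; σ²/τ² = 4.
β̂_MAP = 171 / (66 + 4) = 171/70 ≈ 2.443.

β̂_MAP = 2.443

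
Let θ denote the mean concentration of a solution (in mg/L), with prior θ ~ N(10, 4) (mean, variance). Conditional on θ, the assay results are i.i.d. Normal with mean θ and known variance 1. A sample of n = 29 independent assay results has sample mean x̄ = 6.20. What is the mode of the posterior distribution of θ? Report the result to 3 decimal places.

n = 29, x̄ = 6.20.
For a Normal prior and Normal likelihood with known variance, the posterior is Normal; its mode equals its mean, the precision-weighted average.
Prior precision 1/σ₀² = 1/4 = 0.25; data precision n/σ² = 29/1 = 29.
θ̂ = (0.25·10 + 29·6.2) / (0.25 + 29) = 182.3/29.25 = 3646/585 ≈ 6.232.

θ̂_MAP = 6.232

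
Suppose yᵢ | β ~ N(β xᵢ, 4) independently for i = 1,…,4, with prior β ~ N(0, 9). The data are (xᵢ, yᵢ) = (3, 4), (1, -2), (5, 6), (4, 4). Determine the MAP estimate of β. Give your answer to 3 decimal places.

β̂_MAP = 1.089

log p(β | y) = −Σ(yᵢ − βxᵢ)²/(2·4) − β²/(2·9) + const.
Setting the derivative to zero: Σxᵢ(yᵢ − βxᵢ)/4 − β/9 = 0, so β = Σxᵢyᵢ / (Σxᵢ² + σ²/τ²).
Σxᵢyᵢ = 3·4 + 1·(-2) + 5·6 + 4·4 = 56; Σxᵢ² = 51; σ²/τ² = 4/9.
β̂_MAP = 56 / (51 + 4/9) = 56/(463/9) = 504/463 ≈ 1.089.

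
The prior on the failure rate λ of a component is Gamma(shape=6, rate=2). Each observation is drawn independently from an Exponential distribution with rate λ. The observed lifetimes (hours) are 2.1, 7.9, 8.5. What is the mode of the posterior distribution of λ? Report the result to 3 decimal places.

The Exponential(rate=λ) likelihood is ∝ λ^n e^(−λΣtᵢ). Here n = 3 and Σtᵢ = 2.1 + 7.9 + 8.5 = 18.5.
Posterior ∝ λ^5e^(−2λ) · λ^3e^(−18.5λ) = λ^8e^(−20.5λ), i.e. Gamma(9, 20.5).
Mode = (a−1)/b = 8/20.5 ≈ 0.390.

λ̂_MAP = 0.390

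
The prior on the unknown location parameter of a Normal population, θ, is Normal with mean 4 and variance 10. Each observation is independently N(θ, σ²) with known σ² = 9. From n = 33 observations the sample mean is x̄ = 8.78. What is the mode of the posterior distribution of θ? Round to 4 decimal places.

n = 33, x̄ = 8.78.
For a Normal prior and Normal likelihood with known variance, the posterior is Normal; its mode equals its mean, the precision-weighted average.
Prior precision 1/σ₀² = 1/10 = 0.1; data precision n/σ² = 33/9 = 11/3.
θ̂ = (0.1·4 + (11/3)·8.78) / (0.1 + 11/3) = (4889/150)/(113/30) = 4889/565 ≈ 8.6531.

θ̂_MAP = 8.6531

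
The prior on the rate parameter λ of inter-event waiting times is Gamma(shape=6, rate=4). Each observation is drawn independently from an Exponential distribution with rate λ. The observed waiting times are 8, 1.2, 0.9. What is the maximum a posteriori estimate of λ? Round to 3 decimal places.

λ̂_MAP = 0.567

The Exponential(rate=λ) likelihood is ∝ λ^n e^(−λΣtᵢ). Here n = 3 and Σtᵢ = 8 + 1.2 + 0.9 = 10.1.
Posterior ∝ λ^5e^(−4λ) · λ^3e^(−10.1λ) = λ^8e^(−14.1λ), i.e. Gamma(9, 14.1).
Mode = (a−1)/b = 8/14.1 ≈ 0.567.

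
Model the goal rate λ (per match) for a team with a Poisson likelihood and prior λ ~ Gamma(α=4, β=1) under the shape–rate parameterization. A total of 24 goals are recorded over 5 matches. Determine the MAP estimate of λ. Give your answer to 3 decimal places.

λ̂_MAP = 4.500

Σxᵢ = 24, n = 5.
Posterior ∝ λ^3e^(−1λ) · λ^24e^(−5λ) = λ^27e^(−6λ), i.e. Gamma(shape=28, rate=6).
The mode of a Gamma(a, b) with a ≥ 1 (shape–rate) is (a−1)/b = 27/6 ≈ 4.500.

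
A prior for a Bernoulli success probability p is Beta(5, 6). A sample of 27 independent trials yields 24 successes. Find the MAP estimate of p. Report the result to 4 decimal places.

Prior: Beta(5, 6).
Data: 24 successes in 27 trials. The binomial likelihood contributes p^24(1−p)^3, so the posterior is Beta(5+24, 6+3) = Beta(29, 9).
For Beta(a, b) with a, b > 1 the mode is (a−1)/(a+b−2) = 28/36 ≈ 0.7778.

p̂_MAP = 0.7778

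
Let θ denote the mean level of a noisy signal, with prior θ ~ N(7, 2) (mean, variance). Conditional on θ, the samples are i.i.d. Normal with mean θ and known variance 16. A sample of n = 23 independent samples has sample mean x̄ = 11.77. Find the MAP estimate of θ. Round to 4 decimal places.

n = 23, x̄ = 11.77.
For a Normal prior and Normal likelihood with known variance, the posterior is Normal; its mode equals its mean, the precision-weighted average.
Prior precision 1/σ₀² = 1/2 = 0.5; data precision n/σ² = 23/16 = 1.4375.
θ̂ = (0.5·7 + 1.4375·11.77) / (0.5 + 1.4375) = 20.419375/1.9375 = 32671/3100 ≈ 10.5390.

θ̂_MAP = 10.5390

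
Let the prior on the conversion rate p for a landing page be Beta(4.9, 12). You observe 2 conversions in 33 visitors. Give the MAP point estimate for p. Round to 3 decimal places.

Prior: Beta(4.9, 12).
Data: 2 successes in 33 trials. The binomial likelihood contributes p^2(1−p)^31, so the posterior is Beta(4.9+2, 12+31) = Beta(6.9, 43).
For Beta(a, b) with a, b > 1 the mode is (a−1)/(a+b−2) = 5.9/47.9 ≈ 0.123.

p̂_MAP = 0.123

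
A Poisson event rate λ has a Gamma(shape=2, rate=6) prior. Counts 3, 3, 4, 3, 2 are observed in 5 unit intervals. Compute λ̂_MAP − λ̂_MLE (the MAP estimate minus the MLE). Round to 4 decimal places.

Σxᵢ = 15. Posterior is Gamma(17, 11); MAP = (17−1)/11 = 16/11 ≈ 1.45455.
MLE = x̄ = 15/5 ≈ 3.00000.
Difference = 16/11 − 15/5 = -17/11 ≈ -1.5455.

MAP − MLE = -1.5455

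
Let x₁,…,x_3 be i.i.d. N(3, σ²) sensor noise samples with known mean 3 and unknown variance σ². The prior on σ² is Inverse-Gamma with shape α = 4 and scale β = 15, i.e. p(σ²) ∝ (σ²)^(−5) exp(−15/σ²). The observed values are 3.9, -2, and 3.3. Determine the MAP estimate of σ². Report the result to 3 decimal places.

Sum of squared deviations about the known mean: SS = (3.9−3)² + (-2−3)² + (3.3−3)² = 25.9.
The Normal likelihood contributes (σ²)^(−n/2) exp(−SS/(2σ²)), so the posterior is Inverse-Gamma(α + n/2, β + SS/2) = Inverse-Gamma(5.5, 27.95).
The mode of Inverse-Gamma(a, b) is b/(a+1) = 27.95/6.5 ≈ 4.300.

σ̂²_MAP = 4.300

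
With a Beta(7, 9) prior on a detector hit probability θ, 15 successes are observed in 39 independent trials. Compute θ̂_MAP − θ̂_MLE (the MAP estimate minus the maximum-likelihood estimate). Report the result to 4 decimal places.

MAP − MLE = 0.0116

Posterior is Beta(22, 33); MAP = (22−1)/(55−2) = 21/53 ≈ 0.39623.
MLE ignores the prior: θ̂_MLE = k/n = 15/39 ≈ 0.38462.
Difference = 21/53 − 15/39 = 8/689 ≈ 0.0116.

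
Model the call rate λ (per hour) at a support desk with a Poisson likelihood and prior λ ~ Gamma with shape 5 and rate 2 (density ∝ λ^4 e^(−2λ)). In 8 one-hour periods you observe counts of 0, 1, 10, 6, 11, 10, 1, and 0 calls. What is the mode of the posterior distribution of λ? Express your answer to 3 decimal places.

Σxᵢ = 0+1+10+6+11+10+1+0 = 39, with n = 8.
Posterior ∝ λ^4e^(−2λ) · λ^39e^(−8λ) = λ^43e^(−10λ), i.e. Gamma(shape=44, rate=10).
The mode of a Gamma(a, b) with a ≥ 1 (shape–rate) is (a−1)/b = 43/10 ≈ 4.300.

λ̂_MAP = 4.300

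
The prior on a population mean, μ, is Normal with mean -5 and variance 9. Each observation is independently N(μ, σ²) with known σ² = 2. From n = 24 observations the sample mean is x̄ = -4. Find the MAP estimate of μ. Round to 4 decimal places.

μ̂_MAP = -4.0092

n = 24, x̄ = -4.
For a Normal prior and Normal likelihood with known variance, the posterior is Normal; its mode equals its mean, the precision-weighted average.
Prior precision 1/σ₀² = 1/9; data precision n/σ² = 24/2 = 12.
μ̂ = ((1/9)·(-5) + 12·(-4)) / (1/9 + 12) = (-437/9)/(109/9) = -437/109 ≈ -4.0092.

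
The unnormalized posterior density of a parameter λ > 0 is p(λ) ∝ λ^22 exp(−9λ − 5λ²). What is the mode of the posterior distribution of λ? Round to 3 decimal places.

ℓ'(λ) = 22/λ − 9 − 10λ. Setting this to zero and multiplying by λ: 10λ² + 9λ − 22 = 0.
λ = (−9 + √(9² + 4·10·22)) / (2·10) = (−9 + √961) / 20 = (−9 + 31)/20 = 11/10.
ℓ''(λ) = −22/λ² − 10 < 0, confirming a maximum.

λ̂_MAP = 1.100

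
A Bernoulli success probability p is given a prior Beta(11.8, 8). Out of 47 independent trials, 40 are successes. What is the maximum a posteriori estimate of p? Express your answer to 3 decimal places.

Prior: Beta(11.8, 8).
Data: 40 successes in 47 trials. The binomial likelihood contributes p^40(1−p)^7, so the posterior is Beta(11.8+40, 8+7) = Beta(51.8, 15).
For Beta(a, b) with a, b > 1 the mode is (a−1)/(a+b−2) = 50.8/64.8 ≈ 0.784.

p̂_MAP = 0.784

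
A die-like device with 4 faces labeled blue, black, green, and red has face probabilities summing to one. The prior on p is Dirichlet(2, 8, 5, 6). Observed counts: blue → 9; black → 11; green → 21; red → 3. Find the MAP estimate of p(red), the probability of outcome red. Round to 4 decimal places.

The posterior is Dirichlet(αᵢ + nᵢ) = Dirichlet(11, 19, 26, 9).
For a Dirichlet(a₁,…,a_K) with all aᵢ > 1, the mode has j-th component (aⱼ − 1)/(Σaᵢ − K).
Here Σaᵢ = 65 and K = 4, so p(red) = (9 − 1)/(65 − 4) = 8/61 ≈ 0.1311.

MAP estimate of p(red) = 0.1311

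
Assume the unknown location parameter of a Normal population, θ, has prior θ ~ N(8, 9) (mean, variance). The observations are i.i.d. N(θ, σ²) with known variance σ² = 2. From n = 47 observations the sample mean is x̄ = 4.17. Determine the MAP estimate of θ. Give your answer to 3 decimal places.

θ̂_MAP = 4.188

n = 47, x̄ = 4.17.
For a Normal prior and Normal likelihood with known variance, the posterior is Normal; its mode equals its mean, the precision-weighted average.
Prior precision 1/σ₀² = 1/9; data precision n/σ² = 47/2 = 23.5.
θ̂ = ((1/9)·8 + 23.5·4.17) / (1/9 + 23.5) = (177991/1800)/(425/18) = 177991/42500 ≈ 4.188.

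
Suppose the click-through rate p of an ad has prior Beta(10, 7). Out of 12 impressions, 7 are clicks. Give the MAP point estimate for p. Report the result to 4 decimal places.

p̂_MAP = 0.5926

Prior: Beta(10, 7).
Data: 7 successes in 12 trials. The binomial likelihood contributes p^7(1−p)^5, so the posterior is Beta(10+7, 7+5) = Beta(17, 12).
For Beta(a, b) with a, b > 1 the mode is (a−1)/(a+b−2) = 16/27 ≈ 0.5926.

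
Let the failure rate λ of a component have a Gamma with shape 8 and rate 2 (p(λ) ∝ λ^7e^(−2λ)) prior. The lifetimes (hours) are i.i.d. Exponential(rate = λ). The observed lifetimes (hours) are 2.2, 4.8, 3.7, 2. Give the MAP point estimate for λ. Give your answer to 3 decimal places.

λ̂_MAP = 0.748

The Exponential(rate=λ) likelihood is ∝ λ^n e^(−λΣtᵢ). Here n = 4 and Σtᵢ = 2.2 + 4.8 + 3.7 + 2 = 12.7.
Posterior ∝ λ^7e^(−2λ) · λ^4e^(−12.7λ) = λ^11e^(−14.7λ), i.e. Gamma(12, 14.7).
Mode = (a−1)/b = 11/14.7 ≈ 0.748.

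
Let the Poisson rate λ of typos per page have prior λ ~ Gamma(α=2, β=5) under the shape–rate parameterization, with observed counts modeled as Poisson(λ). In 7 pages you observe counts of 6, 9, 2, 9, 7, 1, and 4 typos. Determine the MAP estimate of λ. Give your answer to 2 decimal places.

λ̂_MAP = 3.25

Σxᵢ = 6+9+2+9+7+1+4 = 38, with n = 7.
Posterior ∝ λe^(−5λ) · λ^38e^(−7λ) = λ^39e^(−12λ), i.e. Gamma(shape=40, rate=12).
The mode of a Gamma(a, b) with a ≥ 1 (shape–rate) is (a−1)/b = 39/12 ≈ 3.25.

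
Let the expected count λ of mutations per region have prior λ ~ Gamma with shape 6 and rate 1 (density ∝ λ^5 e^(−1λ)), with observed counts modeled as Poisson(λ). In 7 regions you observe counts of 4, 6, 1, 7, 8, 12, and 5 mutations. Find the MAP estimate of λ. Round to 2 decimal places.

λ̂_MAP = 6.00

Σxᵢ = 4+6+1+7+8+12+5 = 43, with n = 7.
Posterior ∝ λ^5e^(−1λ) · λ^43e^(−7λ) = λ^48e^(−8λ), i.e. Gamma(shape=49, rate=8).
The mode of a Gamma(a, b) with a ≥ 1 (shape–rate) is (a−1)/b = 48/8 ≈ 6.00.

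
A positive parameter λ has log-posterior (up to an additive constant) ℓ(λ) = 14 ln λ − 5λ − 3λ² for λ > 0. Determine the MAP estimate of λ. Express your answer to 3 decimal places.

λ̂_MAP = 1.167

ℓ'(λ) = 14/λ − 5 − 6λ. Setting this to zero and multiplying by λ: 6λ² + 5λ − 14 = 0.
λ = (−5 + √(5² + 4·6·14)) / (2·6) = (−5 + √361) / 12 = (−5 + 19)/12 = 7/6.
ℓ''(λ) = −14/λ² − 6 < 0, confirming a maximum.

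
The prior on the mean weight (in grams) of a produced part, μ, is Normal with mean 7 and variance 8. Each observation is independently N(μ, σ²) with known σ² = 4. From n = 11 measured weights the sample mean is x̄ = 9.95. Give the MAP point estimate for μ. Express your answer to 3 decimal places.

n = 11, x̄ = 9.95.
For a Normal prior and Normal likelihood with known variance, the posterior is Normal; its mode equals its mean, the precision-weighted average.
Prior precision 1/σ₀² = 1/8 = 0.125; data precision n/σ² = 11/4 = 2.75.
μ̂ = (0.125·7 + 2.75·9.95) / (0.125 + 2.75) = 28.2375/2.875 = 2259/230 ≈ 9.822.

μ̂_MAP = 9.822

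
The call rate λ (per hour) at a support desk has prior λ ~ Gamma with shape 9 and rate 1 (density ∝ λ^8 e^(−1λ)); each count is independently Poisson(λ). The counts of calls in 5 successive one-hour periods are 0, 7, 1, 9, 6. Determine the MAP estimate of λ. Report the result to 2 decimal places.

λ̂_MAP = 5.17

Σxᵢ = 0+7+1+9+6 = 23, with n = 5.
Posterior ∝ λ^8e^(−1λ) · λ^23e^(−5λ) = λ^31e^(−6λ), i.e. Gamma(shape=32, rate=6).
The mode of a Gamma(a, b) with a ≥ 1 (shape–rate) is (a−1)/b = 31/6 ≈ 5.17.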